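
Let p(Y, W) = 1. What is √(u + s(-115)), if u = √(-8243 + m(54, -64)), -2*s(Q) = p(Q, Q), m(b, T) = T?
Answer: √(-2 + 12*I*√923)/2 ≈ 6.7322 + 6.7692*I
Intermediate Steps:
s(Q) = -½ (s(Q) = -½*1 = -½)
u = 3*I*√923 (u = √(-8243 - 64) = √(-8307) = 3*I*√923 ≈ 91.143*I)
√(u + s(-115)) = √(3*I*√923 - ½) = √(-½ + 3*I*√923)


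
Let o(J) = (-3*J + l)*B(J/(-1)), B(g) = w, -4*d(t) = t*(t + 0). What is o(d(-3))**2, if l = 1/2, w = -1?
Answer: 841/16 ≈ 52.563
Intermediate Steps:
l = 1/2 ≈ 0.50000
d(t) = -t**2/4 (d(t) = -t*(t + 0)/4 = -t*t/4 = -t**2/4)
B(g) = -1
o(J) = -1/2 + 3*J (o(J) = (-3*J + 1/2)*(-1) = (1/2 - 3*J)*(-1) = -1/2 + 3*J)
o(d(-3))**2 = (-1/2 + 3*(-1/4*(-3)**2))**2 = (-1/2 + 3*(-1/4*9))**2 = (-1/2 + 3*(-9/4))**2 = (-1/2 - 27/4)**2 = (-29/4)**2 = 841/16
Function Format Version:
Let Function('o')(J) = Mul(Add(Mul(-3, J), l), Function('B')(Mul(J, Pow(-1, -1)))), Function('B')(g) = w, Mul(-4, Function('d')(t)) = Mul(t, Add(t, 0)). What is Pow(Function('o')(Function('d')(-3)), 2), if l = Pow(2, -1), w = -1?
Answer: Rational(841, 16) ≈ 52.563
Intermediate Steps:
l = Rational(1, 2) ≈ 0.50000
Function('d')(t) = Mul(Rational(-1, 4), Pow(t, 2)) (Function('d')(t) = Mul(Rational(-1, 4), Mul(t, Add(t, 0))) = Mul(Rational(-1, 4), Mul(t, t)) = Mul(Rational(-1, 4), Pow(t, 2)))
Function('B')(g) = -1
Function('o')(J) = Add(Rational(-1, 2), Mul(3, J)) (Function('o')(J) = Mul(Add(Mul(-3, J), Rational(1, 2)), -1) = Mul(Add(Rational(1, 2), Mul(-3, J)), -1) = Add(Rational(-1, 2), Mul(3, J)))
Pow(Function('o')(Function('d')(-3)), 2) = Pow(Add(Rational(-1, 2), Mul(3, Mul(Rational(-1, 4), Pow(-3, 2)))), 2) = Pow(Add(Rational(-1, 2), Mul(3, Mul(Rational(-1, 4), 9))), 2) = Pow(Add(Rational(-1, 2), Mul(3, Rational(-9, 4))), 2) = Pow(Add(Rational(-1, 2), Rational(-27, 4)), 2) = Pow(Rational(-29, 4), 2) = Rational(841, 16)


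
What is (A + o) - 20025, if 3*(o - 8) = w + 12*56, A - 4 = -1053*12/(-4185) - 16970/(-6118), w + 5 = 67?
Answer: -28110928864/1422435 ≈ -19763.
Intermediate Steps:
w = 62 (w = -5 + 67 = 62)
A = 4643367/474145 (A = 4 + (-1053*12/(-4185) - 16970/(-6118)) = 4 + (-12636*(-1/4185) - 16970*(-1/6118)) = 4 + (468/155 + 8485/3059) = 4 + 2746787/474145 = 4643367/474145 ≈ 9.7931)
o = 758/3 (o = 8 + (62 + 12*56)/3 = 8 + (62 + 672)/3 = 8 + (⅓)*734 = 8 + 734/3 = 758/3 ≈ 252.67)
(A + o) - 20025 = (4643367/474145 + 758/3) - 20025 = 373332011/1422435 - 20025 = -28110928864/1422435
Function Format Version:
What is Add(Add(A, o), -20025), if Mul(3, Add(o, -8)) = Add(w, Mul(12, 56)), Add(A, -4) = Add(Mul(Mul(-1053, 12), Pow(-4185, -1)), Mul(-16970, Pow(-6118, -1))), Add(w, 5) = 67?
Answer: Rational(-28110928864, 1422435) ≈ -19763.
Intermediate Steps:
w = 62 (w = Add(-5, 67) = 62)
A = Rational(4643367, 474145) (A = Add(4, Add(Mul(Mul(-1053, 12), Pow(-4185, -1)), Mul(-16970, Pow(-6118, -1)))) = Add(4, Add(Mul(-12636, Rational(-1, 4185)), Mul(-16970, Rational(-1, 6118)))) = Add(4, Add(Rational(468, 155), Rational(8485, 3059))) = Add(4, Rational(2746787, 474145)) = Rational(4643367, 474145) ≈ 9.7931)
o = Rational(758, 3) (o = Add(8, Mul(Rational(1, 3), Add(62, Mul(12, 56)))) = Add(8, Mul(Rational(1, 3), Add(62, 672))) = Add(8, Mul(Rational(1, 3), 734)) = Add(8, Rational(734, 3)) = Rational(758, 3) ≈ 252.67)
Add(Add(A, o), -20025) = Add(Add(Rational(4643367, 474145), Rational(758, 3)), -20025) = Add(Rational(373332011, 1422435), -20025) = Rational(-28110928864, 1422435)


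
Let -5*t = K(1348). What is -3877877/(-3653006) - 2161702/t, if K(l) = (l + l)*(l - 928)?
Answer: 313389639755/29545512528 ≈ 10.607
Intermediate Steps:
K(l) = 2*l*(-928 + l) (K(l) = (2*l)*(-928 + l) = 2*l*(-928 + l))
t = -226464 (t = -2*1348*(-928 + 1348)/5 = -2*1348*420/5 = -⅕*1132320 = -226464)
-3877877/(-3653006) - 2161702/t = -3877877/(-3653006) - 2161702/(-226464) = -3877877*(-1/3653006) - 2161702*(-1/226464) = 3877877/3653006 + 1080851/113232 = 313389639755/29545512528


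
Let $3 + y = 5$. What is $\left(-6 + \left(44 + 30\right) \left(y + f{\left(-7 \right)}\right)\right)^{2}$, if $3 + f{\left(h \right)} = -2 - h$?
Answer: $84100$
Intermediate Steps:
$y = 2$ ($y = -3 + 5 = 2$)
$f{\left(h \right)} = -5 - h$ ($f{\left(h \right)} = -3 - \left(2 + h\right) = -5 - h$)
$\left(-6 + \left(44 + 30\right) \left(y + f{\left(-7 \right)}\right)\right)^{2} = \left(-6 + \left(44 + 30\right) \left(2 - -2\right)\right)^{2} = \left(-6 + 74 \left(2 + \left(-5 + 7\right)\right)\right)^{2} = \left(-6 + 74 \left(2 + 2\right)\right)^{2} = \left(-6 + 74 \cdot 4\right)^{2} = \left(-6 + 296\right)^{2} = 290^{2} = 84100$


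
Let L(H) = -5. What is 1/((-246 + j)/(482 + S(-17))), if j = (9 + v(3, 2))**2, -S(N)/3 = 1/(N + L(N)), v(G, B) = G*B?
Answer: -10607/462 ≈ -22.959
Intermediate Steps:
v(G, B) = B*G
S(N) = -3/(-5 + N) (S(N) = -3/(N - 5) = -3/(-5 + N))
j = 225 (j = (9 + 2*3)**2 = (9 + 6)**2 = 15**2 = 225)
1/((-246 + j)/(482 + S(-17))) = 1/((-246 + 225)/(482 - 3/(-5 - 17))) = 1/(-21/(482 - 3/(-22))) = 1/(-21/(482 - 3*(-1/22))) = 1/(-21/(482 + 3/22)) = 1/(-21/10607/22) = 1/(-21*22/10607) = 1/(-462/10607) = -10607/462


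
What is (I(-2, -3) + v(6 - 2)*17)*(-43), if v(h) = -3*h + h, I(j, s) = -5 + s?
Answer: 6192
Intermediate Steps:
v(h) = -2*h
(I(-2, -3) + v(6 - 2)*17)*(-43) = ((-5 - 3) - 2*(6 - 2)*17)*(-43) = (-8 - 2*4*17)*(-43) = (-8 - 8*17)*(-43) = (-8 - 136)*(-43) = -144*(-43) = 6192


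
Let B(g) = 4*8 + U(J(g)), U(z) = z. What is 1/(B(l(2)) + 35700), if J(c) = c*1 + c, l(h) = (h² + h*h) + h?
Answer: 1/35752 ≈ 2.7970e-5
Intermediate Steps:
l(h) = h + 2*h² (l(h) = (h² + h²) + h = 2*h² + h = h + 2*h²)
J(c) = 2*c (J(c) = c + c = 2*c)
B(g) = 32 + 2*g (B(g) = 4*8 + 2*g = 32 + 2*g)
1/(B(l(2)) + 35700) = 1/((32 + 2*(2*(1 + 2*2))) + 35700) = 1/((32 + 2*(2*(1 + 4))) + 35700) = 1/((32 + 2*(2*5)) + 35700) = 1/((32 + 2*10) + 35700) = 1/((32 + 20) + 35700) = 1/(52 + 35700) = 1/35752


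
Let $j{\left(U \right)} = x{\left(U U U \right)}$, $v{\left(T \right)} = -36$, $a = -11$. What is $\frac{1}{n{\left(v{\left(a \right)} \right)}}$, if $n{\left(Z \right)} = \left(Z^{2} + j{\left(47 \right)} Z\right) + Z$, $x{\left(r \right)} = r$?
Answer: $- \frac{1}{3736368} \approx -2.6764 \cdot 10^{-7}$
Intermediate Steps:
$j{\left(U \right)} = U^{3}$ ($j{\left(U \right)} = U U U = U^{2} U = U^{3}$)
$n{\left(Z \right)} = Z^{2} + 103824 Z$ ($n{\left(Z \right)} = \left(Z^{2} + 47^{3} Z\right) + Z = \left(Z^{2} + 103823 Z\right) + Z = Z^{2} + 103824 Z$)
$\frac{1}{n{\left(v{\left(a \right)} \right)}} = \frac{1}{\left(-36\right) \left(103824 - 36\right)} = \frac{1}{\left(-36\right) 103788} = \frac{1}{-3736368} = - \frac{1}{3736368}$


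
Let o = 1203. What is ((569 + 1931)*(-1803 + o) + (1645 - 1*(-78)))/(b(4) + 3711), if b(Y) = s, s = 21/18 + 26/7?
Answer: -62927634/156067 ≈ -403.21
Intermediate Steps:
s = 205/42 (s = 21*(1/18) + 26*(⅐) = 7/6 + 26/7 = 205/42 ≈ 4.8810)
b(Y) = 205/42
((569 + 1931)*(-1803 + o) + (1645 - 1*(-78)))/(b(4) + 3711) = ((569 + 1931)*(-1803 + 1203) + (1645 - 1*(-78)))/(205/42 + 3711) = (2500*(-600) + (1645 + 78))/(156067/42) = (-1500000 + 1723)*(42/156067) = -1498277*42/156067 = -62927634/156067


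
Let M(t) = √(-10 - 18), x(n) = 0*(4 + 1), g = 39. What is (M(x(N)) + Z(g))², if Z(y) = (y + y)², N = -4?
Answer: 37015028 + 24336*I*√7 ≈ 3.7015e+7 + 64387.0*I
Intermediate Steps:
Z(y) = 4*y² (Z(y) = (2*y)² = 4*y²)
x(n) = 0 (x(n) = 0*5 = 0)
M(t) = 2*I*√7 (M(t) = √(-28) = 2*I*√7)
(M(x(N)) + Z(g))² = (2*I*√7 + 4*39²)² = (2*I*√7 + 4*1521)² = (2*I*√7 + 6084)² = (6084 + 2*I*√7)²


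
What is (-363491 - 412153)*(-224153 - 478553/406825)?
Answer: 70732157493619032/406825 ≈ 1.7386e+11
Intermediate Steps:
(-363491 - 412153)*(-224153 - 478553/406825) = -775644*(-224153 - 478553*1/406825) = -775644*(-224153 - 478553/406825) = -775644*(-91191522778/406825) = 70732157493619032/406825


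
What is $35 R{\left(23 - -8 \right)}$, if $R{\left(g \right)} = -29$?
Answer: $-1015$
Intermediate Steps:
$35 R{\left(23 - -8 \right)} = 35 \left(-29\right) = -1015$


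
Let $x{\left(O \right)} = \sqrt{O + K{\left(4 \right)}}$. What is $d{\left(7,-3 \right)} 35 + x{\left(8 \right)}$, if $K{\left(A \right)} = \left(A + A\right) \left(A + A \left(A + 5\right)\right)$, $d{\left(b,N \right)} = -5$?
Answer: $-175 + 2 \sqrt{82} \approx -156.89$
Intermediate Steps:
$K{\left(A \right)} = 2 A \left(A + A \left(5 + A\right)\right)$
$x{\left(O \right)} = \sqrt{320 + O}$ ($x{\left(O \right)} = \sqrt{O + 2 \cdot 4^{2} \left(6 + 4\right)} = \sqrt{O + 2 \cdot 16 \cdot 10} = \sqrt{O + 320} = \sqrt{320 + O}$)
$d{\left(7,-3 \right)} 35 + x{\left(8 \right)} = \left(-5\right) 35 + \sqrt{320 + 8} = -175 + \sqrt{328} = -175 + 2 \sqrt{82}$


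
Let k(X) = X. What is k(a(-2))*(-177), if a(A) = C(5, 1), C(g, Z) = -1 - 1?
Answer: 354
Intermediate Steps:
C(g, Z) = -2
a(A) = -2
k(a(-2))*(-177) = -2*(-177) = 354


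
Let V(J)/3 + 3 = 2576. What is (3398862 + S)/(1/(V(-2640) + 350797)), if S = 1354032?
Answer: 1703988545304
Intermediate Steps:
V(J) = 7719 (V(J) = -9 + 3*2576 = -9 + 7728 = 7719)
(3398862 + S)/(1/(V(-2640) + 350797)) = (3398862 + 1354032)/(1/(7719 + 350797)) = 4752894/(1/358516) = 4752894*358516 = 1703988545304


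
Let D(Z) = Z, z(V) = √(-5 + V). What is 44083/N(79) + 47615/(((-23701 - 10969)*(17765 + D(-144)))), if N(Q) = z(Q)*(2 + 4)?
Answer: -9523/122184014 + 44083*√74/444 ≈ 854.09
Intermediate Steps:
N(Q) = 6*√(-5 + Q) (N(Q) = √(-5 + Q)*(2 + 4) = √(-5 + Q)*6 = 6*√(-5 + Q))
44083/N(79) + 47615/(((-23701 - 10969)*(17765 + D(-144)))) = 44083/((6*√(-5 + 79))) + 47615/(((-23701 - 10969)*(17765 - 144))) = 44083/((6*√74)) + 47615/((-34670*17621)) = 44083*(√74/444) + 47615/(-610920070) = 44083*√74/444 + 47615*(-1/610920070) = 44083*√74/444 - 9523/122184014 = -9523/122184014 + 44083*√74/444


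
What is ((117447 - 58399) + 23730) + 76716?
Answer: 159494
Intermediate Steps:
((117447 - 58399) + 23730) + 76716 = (59048 + 23730) + 76716 = 82778 + 76716 = 159494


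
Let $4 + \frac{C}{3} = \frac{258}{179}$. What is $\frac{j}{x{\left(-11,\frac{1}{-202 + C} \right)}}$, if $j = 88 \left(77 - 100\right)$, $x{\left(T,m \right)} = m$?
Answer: $\frac{75964768}{179} \approx 4.2438 \cdot 10^{5}$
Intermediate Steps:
$C = - \frac{1374}{179}$ ($C = -12 + 3 \cdot \frac{258}{179} = -12 + \frac{774}{179} = - \frac{1374}{179} \approx -7.676$)
$j = -2024$ ($j = 88 \left(-23\right) = -2024$)
$\frac{j}{x{\left(-11,\frac{1}{-202 + C} \right)}} = - \frac{2024}{\frac{1}{-202 - \frac{1374}{179}}} = - \frac{2024}{\frac{1}{- \frac{37532}{179}}} = - \frac{2024}{- \frac{179}{37532}} = \left(-2024\right) \left(- \frac{37532}{179}\right) = \frac{75964768}{179}$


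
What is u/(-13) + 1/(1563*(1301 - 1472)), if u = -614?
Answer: 164105609/3474549 ≈ 47.231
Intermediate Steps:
u/(-13) + 1/(1563*(1301 - 1472)) = -614/(-13) + 1/(1563*(1301 - 1472)) = -614*(-1/13) + (1/1563)/(-171) = 614/13 + (1/1563)*(-1/171) = 614/13 - 1/267273 = 164105609/3474549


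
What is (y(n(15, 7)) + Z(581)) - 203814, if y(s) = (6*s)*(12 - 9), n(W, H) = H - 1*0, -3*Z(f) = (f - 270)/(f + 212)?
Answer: -484574063/2379 ≈ -2.0369e+5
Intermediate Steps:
Z(f) = -(-270 + f)/(3*(212 + f)) (Z(f) = -(f - 270)/(3*(f + 212)) = -(-270 + f)/(3*(212 + f)))
n(W, H) = H (n(W, H) = H + 0 = H)
y(s) = 18*s (y(s) = (6*s)*3 = 18*s)
(y(n(15, 7)) + Z(581)) - 203814 = (18*7 + (270 - 1*581)/(3*(212 + 581))) - 203814 = (126 + (1/3)*(270 - 581)/793) - 203814 = (126 + (1/3)*(1/793)*(-311)) - 203814 = (126 - 311/2379) - 203814 = 299443/2379 - 203814 = -484574063/2379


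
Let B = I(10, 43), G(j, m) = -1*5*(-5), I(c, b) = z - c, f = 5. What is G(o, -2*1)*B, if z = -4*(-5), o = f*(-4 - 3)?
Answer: 250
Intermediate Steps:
o = -35 (o = 5*(-4 - 3) = 5*(-7) = -35)
z = 20
I(c, b) = 20 - c
G(j, m) = 25 (G(j, m) = -5*(-5) = 25)
B = 10 (B = 20 - 1*10 = 20 - 10 = 10)
G(o, -2*1)*B = 25*10 = 250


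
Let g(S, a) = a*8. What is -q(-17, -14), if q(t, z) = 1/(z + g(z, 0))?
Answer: 1/14 ≈ 0.071429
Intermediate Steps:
g(S, a) = 8*a
q(t, z) = 1/z (q(t, z) = 1/(z + 8*0) = 1/(z + 0) = 1/z)
-q(-17, -14) = -1/(-14) = -1*(-1/14) = 1/14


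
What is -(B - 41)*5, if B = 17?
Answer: 120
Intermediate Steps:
-(B - 41)*5 = -(17 - 41)*5 = -(-24)*5 = -1*(-120) = 120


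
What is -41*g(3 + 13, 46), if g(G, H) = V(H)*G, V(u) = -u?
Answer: 30176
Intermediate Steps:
g(G, H) = -G*H (g(G, H) = (-H)*G = -G*H)
-41*g(3 + 13, 46) = -(-41)*(3 + 13)*46 = -(-41)*16*46 = -41*(-736) = 30176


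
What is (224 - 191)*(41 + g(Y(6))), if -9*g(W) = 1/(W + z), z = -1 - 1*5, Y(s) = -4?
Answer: 40601/30 ≈ 1353.4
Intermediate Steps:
z = -6 (z = -1 - 5 = -6)
g(W) = -1/(9*(-6 + W)) (g(W) = -1/(9*(W - 6)) = -1/(9*(-6 + W)))
(224 - 191)*(41 + g(Y(6))) = (224 - 191)*(41 - 1/(-54 + 9*(-4))) = 33*(41 - 1/(-54 - 36)) = 33*(41 - 1/(-90)) = 33*(41 - 1*(-1/90)) = 33*(41 + 1/90) = 33*(3691/90) = 40601/30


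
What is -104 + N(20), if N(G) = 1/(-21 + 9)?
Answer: -1249/12 ≈ -104.08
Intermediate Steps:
N(G) = -1/12 (N(G) = 1/(-12) = -1/12)
-104 + N(20) = -104 - 1/12 = -1249/12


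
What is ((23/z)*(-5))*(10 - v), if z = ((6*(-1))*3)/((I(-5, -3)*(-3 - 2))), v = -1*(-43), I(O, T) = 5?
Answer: 31625/6 ≈ 5270.8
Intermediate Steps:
v = 43
z = 18/25 (z = ((6*(-1))*3)/((5*(-3 - 2))) = (-6*3)/((5*(-5))) = -18/(-25) = -18*(-1/25) = 18/25 ≈ 0.72000)
((23/z)*(-5))*(10 - v) = ((23/(18/25))*(-5))*(10 - 1*43) = ((23*(25/18))*(-5))*(10 - 43) = ((575/18)*(-5))*(-33) = -2875/18*(-33) = 31625/6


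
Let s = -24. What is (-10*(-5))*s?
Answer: -1200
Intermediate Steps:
(-10*(-5))*s = -10*(-5)*(-24) = 50*(-24) = -1200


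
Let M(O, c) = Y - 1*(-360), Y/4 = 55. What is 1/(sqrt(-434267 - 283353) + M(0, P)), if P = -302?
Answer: 29/52701 - I*sqrt(179405)/527010 ≈ 0.00055027 - 0.00080371*I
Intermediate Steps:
Y = 220 (Y = 4*55 = 220)
M(O, c) = 580 (M(O, c) = 220 - 1*(-360) = 220 + 360 = 580)
1/(sqrt(-434267 - 283353) + M(0, P)) = 1/(sqrt(-434267 - 283353) + 580) = 1/(sqrt(-717620) + 580) = 1/(2*I*sqrt(179405) + 580) = 1/(580 + 2*I*sqrt(179405))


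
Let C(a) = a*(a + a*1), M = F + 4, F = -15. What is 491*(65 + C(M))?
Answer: 150737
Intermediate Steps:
M = -11 (M = -15 + 4 = -11)
C(a) = 2*a**2 (C(a) = a*(a + a) = a*(2*a) = 2*a**2)
491*(65 + C(M)) = 491*(65 + 2*(-11)**2) = 491*(65 + 2*121) = 491*(65 + 242) = 491*307 = 150737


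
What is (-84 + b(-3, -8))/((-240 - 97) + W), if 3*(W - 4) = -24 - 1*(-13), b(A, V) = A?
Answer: 261/1010 ≈ 0.25842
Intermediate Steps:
W = ⅓ (W = 4 + (-24 - 1*(-13))/3 = 4 + (-24 + 13)/3 = 4 + (⅓)*(-11) = 4 - 11/3 = ⅓ ≈ 0.33333)
(-84 + b(-3, -8))/((-240 - 97) + W) = (-84 - 3)/((-240 - 97) + ⅓) = -87/(-337 + ⅓) = -87/(-1010/3) = -87*(-3/1010) = 261/1010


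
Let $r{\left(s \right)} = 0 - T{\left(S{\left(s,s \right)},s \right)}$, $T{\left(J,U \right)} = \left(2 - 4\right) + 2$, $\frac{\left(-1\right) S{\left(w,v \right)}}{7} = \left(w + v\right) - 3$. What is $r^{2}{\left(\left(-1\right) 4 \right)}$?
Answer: $0$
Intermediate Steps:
$S{\left(w,v \right)} = 21 - 7 v - 7 w$ ($S{\left(w,v \right)} = - 7 \left(\left(w + v\right) - 3\right) = - 7 \left(\left(v + w\right) - 3\right) = - 7 \left(-3 + v + w\right) = 21 - 7 v - 7 w$)
$T{\left(J,U \right)} = 0$ ($T{\left(J,U \right)} = -2 + 2 = 0$)
$r{\left(s \right)} = 0$ ($r{\left(s \right)} = 0 - 0 = 0 + 0 = 0$)
$r^{2}{\left(\left(-1\right) 4 \right)} = 0^{2} = 0$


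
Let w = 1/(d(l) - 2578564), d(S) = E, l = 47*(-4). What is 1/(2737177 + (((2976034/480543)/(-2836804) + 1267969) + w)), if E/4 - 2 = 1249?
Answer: 877073304298579080/3512806636415981255854277 ≈ 2.4968e-7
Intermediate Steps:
l = -188
E = 5004 (E = 8 + 4*1249 = 8 + 4996 = 5004)
d(S) = 5004
w = -1/2573560 (w = 1/(5004 - 2578564) = 1/(-2573560) = -1/2573560 ≈ -3.8857e-7)
1/(2737177 + (((2976034/480543)/(-2836804) + 1267969) + w)) = 1/(2737177 + (((2976034/480543)/(-2836804) + 1267969) - 1/2573560)) = 1/(2737177 + (((2976034*(1/480543))*(-1/2836804) + 1267969) - 1/2573560)) = 1/(2737177 + (((2976034/480543)*(-1/2836804) + 1267969) - 1/2573560)) = 1/(2737177 + ((-1488017/681603152286 + 1267969) - 1/2573560)) = 1/(2737177 + (864251667399439117/681603152286 - 1/2573560)) = 1/(2737177 + 1112101760575909465397117/877073304298579080) = 1/(3512806636415981255854277/877073304298579080) = 877073304298579080/3512806636415981255854277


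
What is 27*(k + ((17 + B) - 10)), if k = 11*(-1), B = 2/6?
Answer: -99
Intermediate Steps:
B = 1/3 (B = 2*(1/6) = 1/3 ≈ 0.33333)
k = -11
27*(k + ((17 + B) - 10)) = 27*(-11 + ((17 + 1/3) - 10)) = 27*(-11 + (52/3 - 10)) = 27*(-11 + 22/3) = 27*(-11/3) = -99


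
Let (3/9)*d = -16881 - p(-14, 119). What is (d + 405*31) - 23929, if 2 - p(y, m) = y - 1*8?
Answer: -62089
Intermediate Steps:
p(y, m) = 10 - y (p(y, m) = 2 - (y - 1*8) = 2 - (y - 8) = 2 - (-8 + y) = 2 + (8 - y) = 10 - y)
d = -50715 (d = 3*(-16881 - (10 - 1*(-14))) = 3*(-16881 - (10 + 14)) = 3*(-16881 - 1*24) = 3*(-16881 - 24) = 3*(-16905) = -50715)
(d + 405*31) - 23929 = (-50715 + 405*31) - 23929 = (-50715 + 12555) - 23929 = -38160 - 23929 = -62089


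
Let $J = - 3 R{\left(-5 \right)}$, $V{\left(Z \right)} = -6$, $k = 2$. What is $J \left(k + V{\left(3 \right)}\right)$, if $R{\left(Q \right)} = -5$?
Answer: $-60$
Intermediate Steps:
$J = 15$ ($J = \left(-3\right) \left(-5\right) = 15$)
$J \left(k + V{\left(3 \right)}\right) = 15 \left(2 - 6\right) = 15 \left(-4\right) = -60$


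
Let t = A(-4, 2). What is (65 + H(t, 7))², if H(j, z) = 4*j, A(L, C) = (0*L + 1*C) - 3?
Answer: 3721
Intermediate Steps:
A(L, C) = -3 + C (A(L, C) = (0 + C) - 3 = C - 3 = -3 + C)
t = -1 (t = -3 + 2 = -1)
(65 + H(t, 7))² = (65 + 4*(-1))² = (65 - 4)² = 61² = 3721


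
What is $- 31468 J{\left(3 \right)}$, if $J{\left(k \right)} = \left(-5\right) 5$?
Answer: $786700$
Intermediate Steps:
$J{\left(k \right)} = -25$
$- 31468 J{\left(3 \right)} = \left(-31468\right) \left(-25\right) = 786700$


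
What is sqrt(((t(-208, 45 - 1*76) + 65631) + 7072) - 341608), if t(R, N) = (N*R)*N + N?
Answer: 2*I*sqrt(117206) ≈ 684.71*I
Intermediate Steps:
t(R, N) = N + R*N**2 (t(R, N) = R*N**2 + N = N + R*N**2)
sqrt(((t(-208, 45 - 1*76) + 65631) + 7072) - 341608) = sqrt((((45 - 1*76)*(1 + (45 - 1*76)*(-208)) + 65631) + 7072) - 341608) = sqrt((((45 - 76)*(1 + (45 - 76)*(-208)) + 65631) + 7072) - 341608) = sqrt(((-31*(1 - 31*(-208)) + 65631) + 7072) - 341608) = sqrt(((-31*(1 + 6448) + 65631) + 7072) - 341608) = sqrt(((-31*6449 + 65631) + 7072) - 341608) = sqrt(((-199919 + 65631) + 7072) - 341608) = sqrt((-134288 + 7072) - 341608) = sqrt(-127216 - 341608) = sqrt(-468824) = 2*I*sqrt(117206)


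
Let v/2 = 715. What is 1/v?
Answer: 1/1430 ≈ 0.00069930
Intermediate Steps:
v = 1430 (v = 2*715 = 1430)
1/v = 1/1430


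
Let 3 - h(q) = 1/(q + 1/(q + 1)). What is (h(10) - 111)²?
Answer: 143976001/12321 ≈ 11685.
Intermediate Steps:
h(q) = 3 - 1/(q + 1/(1 + q)) (h(q) = 3 - 1/(q + 1/(q + 1)) = 3 - 1/(q + 1/(1 + q)))
(h(10) - 111)² = ((2 + 2*10 + 3*10²)/(1 + 10 + 10²) - 111)² = ((2 + 20 + 3*100)/(1 + 10 + 100) - 111)² = ((2 + 20 + 300)/111 - 111)² = ((1/111)*322 - 111)² = (322/111 - 111)² = (-11999/111)² = 143976001/12321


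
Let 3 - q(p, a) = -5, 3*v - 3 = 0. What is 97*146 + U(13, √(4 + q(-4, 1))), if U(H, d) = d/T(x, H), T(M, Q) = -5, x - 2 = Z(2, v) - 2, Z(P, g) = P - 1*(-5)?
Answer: 14162 - 2*√3/5 ≈ 14161.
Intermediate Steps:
v = 1 (v = 1 + (⅓)*0 = 1 + 0 = 1)
Z(P, g) = 5 + P (Z(P, g) = P + 5 = 5 + P)
q(p, a) = 8 (q(p, a) = 3 - 1*(-5) = 3 + 5 = 8)
x = 7 (x = 2 + ((5 + 2) - 2) = 2 + (7 - 2) = 2 + 5 = 7)
U(H, d) = -d/5 (U(H, d) = d/(-5) = d*(-⅕) = -d/5)
97*146 + U(13, √(4 + q(-4, 1))) = 97*146 - √(4 + 8)/5 = 14162 - 2*√3/5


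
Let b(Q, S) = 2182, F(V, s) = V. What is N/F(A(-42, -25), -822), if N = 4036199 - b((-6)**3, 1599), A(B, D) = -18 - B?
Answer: 4034017/24 ≈ 1.6808e+5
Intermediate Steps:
N = 4034017 (N = 4036199 - 1*2182 = 4036199 - 2182 = 4034017)
N/F(A(-42, -25), -822) = 4034017/(-18 - 1*(-42)) = 4034017/(-18 + 42) = 4034017/24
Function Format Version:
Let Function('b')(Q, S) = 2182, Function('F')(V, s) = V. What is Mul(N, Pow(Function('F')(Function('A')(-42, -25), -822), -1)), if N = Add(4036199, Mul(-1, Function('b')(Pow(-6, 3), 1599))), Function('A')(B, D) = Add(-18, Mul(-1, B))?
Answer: Rational(4034017, 24) ≈ 1.6808e+5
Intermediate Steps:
N = 4034017 (N = Add(4036199, Mul(-1, 2182)) = Add(4036199, -2182) = 4034017)
Mul(N, Pow(Function('F')(Function('A')(-42, -25), -822), -1)) = Mul(4034017, Pow(Add(-18, Mul(-1, -42)), -1)) = Mul(4034017, Pow(Add(-18, 42), -1)) = Mul(4034017, Pow(24, -1)) = Mul(4034017, Rational(1, 24)) = Rational(4034017, 24)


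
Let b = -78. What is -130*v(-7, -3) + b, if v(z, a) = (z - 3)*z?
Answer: -9178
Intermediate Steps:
v(z, a) = z*(-3 + z) (v(z, a) = (-3 + z)*z = z*(-3 + z))
-130*v(-7, -3) + b = -(-910)*(-3 - 7) - 78 = -(-910)*(-10) - 78 = -130*70 - 78 = -9100 - 78 = -9178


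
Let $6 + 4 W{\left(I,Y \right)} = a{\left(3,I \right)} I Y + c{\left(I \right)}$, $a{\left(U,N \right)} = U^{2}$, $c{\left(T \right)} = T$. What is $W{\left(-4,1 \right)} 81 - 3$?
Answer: $- \frac{1869}{2} \approx -934.5$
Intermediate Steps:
$W{\left(I,Y \right)} = - \frac{3}{2} + \frac{I}{4} + \frac{9 I Y}{4}$ ($W{\left(I,Y \right)} = - \frac{3}{2} + \frac{3^{2} I Y + I}{4} = - \frac{3}{2} + \frac{9 I Y + I}{4} = - \frac{3}{2} + \frac{I + 9 I Y}{4} = - \frac{3}{2} + \left(\frac{I}{4} + \frac{9 I Y}{4}\right) = - \frac{3}{2} + \frac{I}{4} + \frac{9 I Y}{4}$)
$W{\left(-4,1 \right)} 81 - 3 = \left(- \frac{3}{2} + \frac{1}{4} \left(-4\right) + \frac{9}{4} \left(-4\right) 1\right) 81 - 3 = \left(- \frac{3}{2} - 1 - 9\right) 81 - 3 = \left(- \frac{23}{2}\right) 81 - 3 = - \frac{1863}{2} - 3 = - \frac{1869}{2}$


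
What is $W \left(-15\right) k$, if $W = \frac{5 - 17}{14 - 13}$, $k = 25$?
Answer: $4500$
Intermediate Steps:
$W = -12$ ($W = - \frac{12}{1} = \left(-12\right) 1 = -12$)
$W \left(-15\right) k = \left(-12\right) \left(-15\right) 25 = 180 \cdot 25 = 4500$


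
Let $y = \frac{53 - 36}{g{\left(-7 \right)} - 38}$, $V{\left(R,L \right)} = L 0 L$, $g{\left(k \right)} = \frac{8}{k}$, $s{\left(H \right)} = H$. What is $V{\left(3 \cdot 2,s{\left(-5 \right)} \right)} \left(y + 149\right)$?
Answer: $0$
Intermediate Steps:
$V{\left(R,L \right)} = 0$ ($V{\left(R,L \right)} = 0 L = 0$)
$y = - \frac{119}{274}$ ($y = \frac{53 - 36}{\frac{8}{-7} - 38} = \frac{17}{8 \left(- \frac{1}{7}\right) - 38} = \frac{17}{- \frac{8}{7} - 38} = \frac{17}{- \frac{274}{7}} = 17 \left(- \frac{7}{274}\right) = - \frac{119}{274} \approx -0.43431$)
$V{\left(3 \cdot 2,s{\left(-5 \right)} \right)} \left(y + 149\right) = 0 \left(- \frac{119}{274} + 149\right) = 0 \cdot \frac{40707}{274} = 0$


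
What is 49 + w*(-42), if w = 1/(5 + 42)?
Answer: 2261/47 ≈ 48.106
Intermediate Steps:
w = 1/47 ≈ 0.021277
49 + w*(-42) = 49 + (1/47)*(-42) = 49 - 42/47 = 2261/47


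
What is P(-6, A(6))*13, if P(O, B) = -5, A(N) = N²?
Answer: -65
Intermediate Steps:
P(-6, A(6))*13 = -5*13 = -65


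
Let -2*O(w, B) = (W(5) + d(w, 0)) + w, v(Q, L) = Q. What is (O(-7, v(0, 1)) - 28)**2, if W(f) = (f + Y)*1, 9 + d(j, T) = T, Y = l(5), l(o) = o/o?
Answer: 529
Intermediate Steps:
l(o) = 1
Y = 1
d(j, T) = -9 + T
W(f) = 1 + f (W(f) = (f + 1)*1 = (1 + f)*1 = 1 + f)
O(w, B) = 3/2 - w/2 (O(w, B) = -(((1 + 5) + (-9 + 0)) + w)/2 = -((6 - 9) + w)/2 = -(-3 + w)/2 = 3/2 - w/2)
(O(-7, v(0, 1)) - 28)**2 = ((3/2 - 1/2*(-7)) - 28)**2 = ((3/2 + 7/2) - 28)**2 = (5 - 28)**2 = (-23)**2 = 529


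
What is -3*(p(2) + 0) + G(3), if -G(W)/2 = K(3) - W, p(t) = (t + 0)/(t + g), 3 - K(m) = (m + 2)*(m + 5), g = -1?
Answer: 74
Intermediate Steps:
K(m) = 3 - (2 + m)*(5 + m) (K(m) = 3 - (m + 2)*(m + 5) = 3 - (2 + m)*(5 + m))
p(t) = t/(-1 + t) (p(t) = (t + 0)/(t - 1) = t/(-1 + t))
G(W) = 74 + 2*W (G(W) = -2*((-7 - 1*3² - 7*3) - W) = -2*((-7 - 1*9 - 21) - W) = -2*((-7 - 9 - 21) - W) = -2*(-37 - W) = 74 + 2*W)
-3*(p(2) + 0) + G(3) = -3*(2/(-1 + 2) + 0) + (74 + 2*3) = -3*(2/1 + 0) + (74 + 6) = -3*(2*1 + 0) + 80 = -3*(2 + 0) + 80 = -3*2 + 80 = -6 + 80 = 74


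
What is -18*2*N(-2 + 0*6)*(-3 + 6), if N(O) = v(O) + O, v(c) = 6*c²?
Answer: -2376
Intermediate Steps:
N(O) = O + 6*O² (N(O) = 6*O² + O = O + 6*O²)
-18*2*N(-2 + 0*6)*(-3 + 6) = -18*2*((-2 + 0*6)*(1 + 6*(-2 + 0*6)))*(-3 + 6) = -18*2*((-2 + 0)*(1 + 6*(-2 + 0)))*3 = -18*2*(-2*(1 + 6*(-2)))*3 = -18*2*(-2*(1 - 12))*3 = -18*2*(-2*(-11))*3 = -18*2*22*3 = -792*3 = -18*132 = -2376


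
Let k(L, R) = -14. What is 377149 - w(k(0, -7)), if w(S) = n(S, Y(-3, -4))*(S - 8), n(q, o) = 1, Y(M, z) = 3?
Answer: 377171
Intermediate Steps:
w(S) = -8 + S (w(S) = 1*(S - 8) = 1*(-8 + S) = -8 + S)
377149 - w(k(0, -7)) = 377149 - (-8 - 14) = 377149 - 1*(-22) = 377149 + 22 = 377171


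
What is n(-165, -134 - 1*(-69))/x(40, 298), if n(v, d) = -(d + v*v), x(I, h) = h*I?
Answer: -679/298 ≈ -2.2785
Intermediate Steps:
x(I, h) = I*h
n(v, d) = -d - v² (n(v, d) = -(d + v²) = -d - v²)
n(-165, -134 - 1*(-69))/x(40, 298) = (-(-134 - 1*(-69)) - 1*(-165)²)/((40*298)) = (-(-134 + 69) - 1*27225)/11920 = (-1*(-65) - 27225)*(1/11920) = (65 - 27225)*(1/11920) = -27160*1/11920 = -679/298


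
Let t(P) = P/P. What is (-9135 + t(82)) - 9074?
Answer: -18208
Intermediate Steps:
t(P) = 1
(-9135 + t(82)) - 9074 = (-9135 + 1) - 9074 = -9134 - 9074 = -18208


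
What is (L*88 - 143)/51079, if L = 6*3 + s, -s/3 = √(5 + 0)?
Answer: 1441/51079 - 264*√5/51079 ≈ 0.016654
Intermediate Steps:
s = -3*√5 (s = -3*√(5 + 0) = -3*√5 ≈ -6.7082)
L = 18 - 3*√5 (L = 6*3 - 3*√5 = 18 - 3*√5 ≈ 11.292)
(L*88 - 143)/51079 = ((18 - 3*√5)*88 - 143)/51079 = ((1584 - 264*√5) - 143)*(1/51079) = (1441 - 264*√5)*(1/51079) = 1441/51079 - 264*√5/51079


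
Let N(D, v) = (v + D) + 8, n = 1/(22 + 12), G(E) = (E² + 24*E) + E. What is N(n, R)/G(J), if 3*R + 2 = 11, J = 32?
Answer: 125/20672 ≈ 0.0060468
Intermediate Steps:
R = 3 (R = -⅔ + (⅓)*11 = -⅔ + 11/3 = 3)
G(E) = E² + 25*E
n = 1/34 ≈ 0.029412
N(D, v) = 8 + D + v (N(D, v) = (D + v) + 8 = 8 + D + v)
N(n, R)/G(J) = (8 + 1/34 + 3)/((32*(25 + 32))) = 375/(34*((32*57))) = (375/34)/1824 = (375/34)*(1/1824) = 125/20672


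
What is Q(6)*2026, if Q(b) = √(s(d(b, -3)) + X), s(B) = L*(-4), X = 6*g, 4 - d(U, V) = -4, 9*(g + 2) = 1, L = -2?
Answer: 2026*I*√30/3 ≈ 3699.0*I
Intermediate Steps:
g = -17/9 (g = -2 + (⅑)*1 = -2 + ⅑ = -17/9 ≈ -1.8889)
d(U, V) = 8 (d(U, V) = 4 - 1*(-4) = 4 + 4 = 8)
X = -34/3 (X = 6*(-17/9) = -34/3 ≈ -11.333)
s(B) = 8 (s(B) = -2*(-4) = 8)
Q(b) = I*√30/3 (Q(b) = √(8 - 34/3) = √(-10/3) = I*√30/3)
Q(6)*2026 = (I*√30/3)*2026 = 2026*I*√30/3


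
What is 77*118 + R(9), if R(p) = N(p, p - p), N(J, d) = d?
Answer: 9086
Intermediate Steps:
R(p) = 0 (R(p) = p - p = 0)
77*118 + R(9) = 77*118 + 0 = 9086 + 0 = 9086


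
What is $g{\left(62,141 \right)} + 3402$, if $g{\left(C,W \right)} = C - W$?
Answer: $3323$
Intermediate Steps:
$g{\left(62,141 \right)} + 3402 = \left(62 - 141\right) + 3402 = -79 + 3402 = 3323$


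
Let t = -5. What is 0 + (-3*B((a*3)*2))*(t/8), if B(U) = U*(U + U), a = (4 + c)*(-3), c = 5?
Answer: 98415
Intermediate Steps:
a = -27 (a = (4 + 5)*(-3) = 9*(-3) = -27)
B(U) = 2*U² (B(U) = U*(2*U) = 2*U²)
0 + (-3*B((a*3)*2))*(t/8) = 0 + (-6*(-27*3*2)²)*(-5/8) = 0 + (-6*(-81*2)²)*(-5*⅛) = 0 - 6*(-162)²*(-5/8) = 0 - 6*26244*(-5/8) = 0 - 3*52488*(-5/8) = 0 - 157464*(-5/8) = 0 + 98415 = 98415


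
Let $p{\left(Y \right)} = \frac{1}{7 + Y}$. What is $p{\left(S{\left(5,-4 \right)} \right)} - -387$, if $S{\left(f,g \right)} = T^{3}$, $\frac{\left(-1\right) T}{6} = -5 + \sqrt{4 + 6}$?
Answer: $\frac{61260475570}{158295649} + \frac{18360 \sqrt{10}}{158295649} \approx 387.0$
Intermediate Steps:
$T = 30 - 6 \sqrt{10}$ ($T = - 6 \left(-5 + \sqrt{4 + 6}\right) = - 6 \left(-5 + \sqrt{10}\right) = 30 - 6 \sqrt{10} \approx 11.026$)
$S{\left(f,g \right)} = \left(30 - 6 \sqrt{10}\right)^{3}$
$p{\left(S{\left(5,-4 \right)} \right)} - -387 = \frac{1}{7 + \left(59400 - 18360 \sqrt{10}\right)} - -387 = \frac{1}{59407 - 18360 \sqrt{10}} + 387 = 387 + \frac{1}{59407 - 18360 \sqrt{10}}$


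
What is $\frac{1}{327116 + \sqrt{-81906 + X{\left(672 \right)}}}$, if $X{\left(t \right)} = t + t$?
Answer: $\frac{163558}{53502479009} - \frac{i \sqrt{80562}}{107004958018} \approx 3.057 \cdot 10^{-6} - 2.6525 \cdot 10^{-9} i$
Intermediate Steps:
$X{\left(t \right)} = 2 t$
$\frac{1}{327116 + \sqrt{-81906 + X{\left(672 \right)}}} = \frac{1}{327116 + \sqrt{-81906 + 2 \cdot 672}} = \frac{1}{327116 + \sqrt{-81906 + 1344}} = \frac{1}{327116 + \sqrt{-80562}} = \frac{1}{327116 + i \sqrt{80562}}$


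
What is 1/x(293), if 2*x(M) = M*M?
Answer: 2/85849 ≈ 2.3297e-5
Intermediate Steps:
x(M) = M**2/2 (x(M) = (M*M)/2 = M**2/2)
1/x(293) = 1/((1/2)*293**2) = 1/((1/2)*85849) = 1/(85849/2) = 2/85849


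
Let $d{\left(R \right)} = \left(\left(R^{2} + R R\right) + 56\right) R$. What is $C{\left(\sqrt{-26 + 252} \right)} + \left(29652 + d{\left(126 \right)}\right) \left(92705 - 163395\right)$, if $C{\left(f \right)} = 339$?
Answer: $-285408047061$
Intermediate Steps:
$d{\left(R \right)} = R \left(56 + 2 R^{2}\right)$ ($d{\left(R \right)} = \left(\left(R^{2} + R^{2}\right) + 56\right) R = \left(2 R^{2} + 56\right) R = \left(56 + 2 R^{2}\right) R = R \left(56 + 2 R^{2}\right)$)
$C{\left(\sqrt{-26 + 252} \right)} + \left(29652 + d{\left(126 \right)}\right) \left(92705 - 163395\right) = 339 + \left(29652 + 2 \cdot 126 \left(28 + 126^{2}\right)\right) \left(92705 - 163395\right) = 339 + \left(29652 + 2 \cdot 126 \left(28 + 15876\right)\right) \left(-70690\right) = 339 + \left(29652 + 2 \cdot 126 \cdot 15904\right) \left(-70690\right) = 339 + \left(29652 + 4007808\right) \left(-70690\right) = 339 + 4037460 \left(-70690\right) = 339 - 285408047400 = -285408047061$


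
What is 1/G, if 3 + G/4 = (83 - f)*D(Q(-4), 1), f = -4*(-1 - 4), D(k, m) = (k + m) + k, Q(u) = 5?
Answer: 1/2760 ≈ 0.00036232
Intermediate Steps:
D(k, m) = m + 2*k
f = 20 (f = -4*(-5) = 20)
G = 2760 (G = -12 + 4*((83 - 1*20)*(1 + 2*5)) = -12 + 4*((83 - 20)*(1 + 10)) = -12 + 4*(63*11) = -12 + 4*693 = -12 + 2772 = 2760)
1/G = 1/2760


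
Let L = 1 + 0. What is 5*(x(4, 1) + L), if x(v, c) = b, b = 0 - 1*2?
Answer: -5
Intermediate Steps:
b = -2 (b = 0 - 2 = -2)
x(v, c) = -2
L = 1
5*(x(4, 1) + L) = 5*(-2 + 1) = 5*(-1) = -5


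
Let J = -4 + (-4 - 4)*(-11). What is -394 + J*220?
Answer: 18086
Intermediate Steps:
J = 84 (J = -4 - 8*(-11) = -4 + 88 = 84)
-394 + J*220 = -394 + 84*220 = -394 + 18480 = 18086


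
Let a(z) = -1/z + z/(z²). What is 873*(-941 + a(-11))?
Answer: -821493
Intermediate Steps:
a(z) = 0 (a(z) = -1/z + z/z² = -1/z + 1/z = 0)
873*(-941 + a(-11)) = 873*(-941 + 0) = 873*(-941) = -821493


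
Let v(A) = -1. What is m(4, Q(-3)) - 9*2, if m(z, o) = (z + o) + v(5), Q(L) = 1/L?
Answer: -46/3 ≈ -15.333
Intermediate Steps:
Q(L) = 1/L
m(z, o) = -1 + o + z (m(z, o) = (z + o) - 1 = (o + z) - 1 = -1 + o + z)
m(4, Q(-3)) - 9*2 = (-1 + 1/(-3) + 4) - 9*2 = (-1 - 1/3 + 4) - 18 = 8/3 - 18 = -46/3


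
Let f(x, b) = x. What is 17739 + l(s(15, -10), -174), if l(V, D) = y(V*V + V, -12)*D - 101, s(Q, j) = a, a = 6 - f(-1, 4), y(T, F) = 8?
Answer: 16246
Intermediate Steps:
a = 7 (a = 6 - 1*(-1) = 6 + 1 = 7)
s(Q, j) = 7
l(V, D) = -101 + 8*D (l(V, D) = 8*D - 101 = -101 + 8*D)
17739 + l(s(15, -10), -174) = 17739 + (-101 + 8*(-174)) = 17739 + (-101 - 1392) = 17739 - 1493 = 16246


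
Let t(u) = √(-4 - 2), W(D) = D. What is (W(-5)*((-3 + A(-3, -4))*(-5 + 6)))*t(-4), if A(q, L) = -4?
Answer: 35*I*√6 ≈ 85.732*I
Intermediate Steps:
t(u) = I*√6 (t(u) = √(-6) = I*√6)
(W(-5)*((-3 + A(-3, -4))*(-5 + 6)))*t(-4) = (-5*(-3 - 4)*(-5 + 6))*(I*√6) = (-(-35))*(I*√6) = (-5*(-7))*(I*√6) = 35*(I*√6) = 35*I*√6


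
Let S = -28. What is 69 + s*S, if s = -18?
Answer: 573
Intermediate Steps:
69 + s*S = 69 - 18*(-28) = 69 + 504 = 573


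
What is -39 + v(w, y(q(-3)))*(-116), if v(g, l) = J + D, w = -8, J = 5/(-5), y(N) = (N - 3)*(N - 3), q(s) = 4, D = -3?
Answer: 425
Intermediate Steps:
y(N) = (-3 + N)**2 (y(N) = (-3 + N)*(-3 + N) = (-3 + N)**2)
J = -1 (J = 5*(-1/5) = -1)
v(g, l) = -4 (v(g, l) = -1 - 3 = -4)
-39 + v(w, y(q(-3)))*(-116) = -39 - 4*(-116) = -39 + 464 = 425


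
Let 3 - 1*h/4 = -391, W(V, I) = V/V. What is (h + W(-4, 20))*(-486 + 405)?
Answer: -127737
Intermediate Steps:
W(V, I) = 1
h = 1576 (h = 12 - 4*(-391) = 12 + 1564 = 1576)
(h + W(-4, 20))*(-486 + 405) = (1576 + 1)*(-486 + 405) = 1577*(-81) = -127737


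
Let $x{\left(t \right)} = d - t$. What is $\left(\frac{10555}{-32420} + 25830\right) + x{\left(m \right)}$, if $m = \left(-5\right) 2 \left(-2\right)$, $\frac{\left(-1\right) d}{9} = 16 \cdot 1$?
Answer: $\frac{166416233}{6484} \approx 25666.0$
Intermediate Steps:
$d = -144$ ($d = - 9 \cdot 16 \cdot 1 = \left(-9\right) 16 = -144$)
$m = 20$ ($m = \left(-10\right) \left(-2\right) = 20$)
$x{\left(t \right)} = -144 - t$
$\left(\frac{10555}{-32420} + 25830\right) + x{\left(m \right)} = \left(\frac{10555}{-32420} + 25830\right) - 164 = \left(10555 \left(- \frac{1}{32420}\right) + 25830\right) - 164 = \left(- \frac{2111}{6484} + 25830\right) - 164 = \frac{167479609}{6484} - 164 = \frac{166416233}{6484}$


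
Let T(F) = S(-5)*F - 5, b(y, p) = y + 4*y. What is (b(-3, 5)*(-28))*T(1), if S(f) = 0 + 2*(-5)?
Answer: -6300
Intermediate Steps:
b(y, p) = 5*y
S(f) = -10 (S(f) = 0 - 10 = -10)
T(F) = -5 - 10*F (T(F) = -10*F - 5 = -5 - 10*F)
(b(-3, 5)*(-28))*T(1) = ((5*(-3))*(-28))*(-5 - 10*1) = (-15*(-28))*(-5 - 10) = 420*(-15) = -6300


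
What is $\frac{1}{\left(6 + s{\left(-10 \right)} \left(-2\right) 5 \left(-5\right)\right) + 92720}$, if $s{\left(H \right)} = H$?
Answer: $\frac{1}{92226} \approx 1.0843 \cdot 10^{-5}$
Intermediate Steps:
$\frac{1}{\left(6 + s{\left(-10 \right)} \left(-2\right) 5 \left(-5\right)\right) + 92720} = \frac{1}{\left(6 - 10 \left(-2\right) 5 \left(-5\right)\right) + 92720} = \frac{1}{\left(6 - 10 \left(\left(-10\right) \left(-5\right)\right)\right) + 92720} = \frac{1}{\left(6 - 500\right) + 92720} = \frac{1}{-494 + 92720} = \frac{1}{92226}$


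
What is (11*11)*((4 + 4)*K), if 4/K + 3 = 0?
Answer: -3872/3 ≈ -1290.7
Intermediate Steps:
K = -4/3 (K = 4/(-3 + 0) = 4/(-3) = 4*(-⅓) = -4/3 ≈ -1.3333)
(11*11)*((4 + 4)*K) = (11*11)*((4 + 4)*(-4/3)) = 121*(8*(-4/3)) = 121*(-32/3) = -3872/3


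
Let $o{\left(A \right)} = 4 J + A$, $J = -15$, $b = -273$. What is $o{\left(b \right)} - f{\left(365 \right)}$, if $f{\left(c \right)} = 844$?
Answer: $-1177$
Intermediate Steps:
$o{\left(A \right)} = -60 + A$ ($o{\left(A \right)} = 4 \left(-15\right) + A = -60 + A$)
$o{\left(b \right)} - f{\left(365 \right)} = \left(-60 - 273\right) - 844 = -333 - 844 = -1177$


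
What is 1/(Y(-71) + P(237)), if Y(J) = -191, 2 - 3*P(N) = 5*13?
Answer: -1/212 ≈ -0.0047170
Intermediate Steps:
P(N) = -21 (P(N) = ⅔ - 5*13/3 = ⅔ - ⅓*65 = ⅔ - 65/3 = -21)
1/(Y(-71) + P(237)) = 1/(-191 - 21) = 1/(-212) = -1/212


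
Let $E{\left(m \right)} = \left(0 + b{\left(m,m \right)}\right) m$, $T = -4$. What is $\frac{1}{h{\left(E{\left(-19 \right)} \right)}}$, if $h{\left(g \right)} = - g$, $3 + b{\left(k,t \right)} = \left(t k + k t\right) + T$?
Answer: $\frac{1}{13585} \approx 7.3611 \cdot 10^{-5}$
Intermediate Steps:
$b{\left(k,t \right)} = -7 + 2 k t$ ($b{\left(k,t \right)} = -3 - \left(4 - k t - t k\right) = -3 + \left(\left(k t + k t\right) - 4\right) = -3 + \left(2 k t - 4\right) = -3 + \left(-4 + 2 k t\right) = -7 + 2 k t$)
$E{\left(m \right)} = m \left(-7 + 2 m^{2}\right)$ ($E{\left(m \right)} = \left(0 + \left(-7 + 2 m m\right)\right) m = \left(0 + \left(-7 + 2 m^{2}\right)\right) m = \left(-7 + 2 m^{2}\right) m = m \left(-7 + 2 m^{2}\right)$)
$\frac{1}{h{\left(E{\left(-19 \right)} \right)}} = \frac{1}{\left(-1\right) \left(- 19 \left(-7 + 2 \left(-19\right)^{2}\right)\right)} = \frac{1}{\left(-1\right) \left(- 19 \left(-7 + 2 \cdot 361\right)\right)} = \frac{1}{\left(-1\right) \left(- 19 \left(-7 + 722\right)\right)} = \frac{1}{\left(-1\right) \left(\left(-19\right) 715\right)} = \frac{1}{\left(-1\right) \left(-13585\right)} = \frac{1}{13585}$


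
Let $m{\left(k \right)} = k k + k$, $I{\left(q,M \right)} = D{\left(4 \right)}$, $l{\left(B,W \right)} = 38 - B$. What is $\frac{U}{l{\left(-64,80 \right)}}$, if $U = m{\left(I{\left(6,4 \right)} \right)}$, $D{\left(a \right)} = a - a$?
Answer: $0$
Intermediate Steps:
$D{\left(a \right)} = 0$
$I{\left(q,M \right)} = 0$
$m{\left(k \right)} = k + k^{2}$ ($m{\left(k \right)} = k^{2} + k = k + k^{2}$)
$U = 0$ ($U = 0 \left(1 + 0\right) = 0 \cdot 1 = 0$)
$\frac{U}{l{\left(-64,80 \right)}} = \frac{0}{38 - -64} = \frac{0}{38 + 64} = \frac{0}{102} = 0 \cdot \frac{1}{102} = 0$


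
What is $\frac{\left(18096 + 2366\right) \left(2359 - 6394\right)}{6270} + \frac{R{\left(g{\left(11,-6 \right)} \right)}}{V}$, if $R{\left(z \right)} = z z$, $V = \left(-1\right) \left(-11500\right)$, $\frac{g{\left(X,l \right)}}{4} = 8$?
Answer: $- \frac{7912346121}{600875} \approx -13168.0$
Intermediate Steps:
$g{\left(X,l \right)} = 32$ ($g{\left(X,l \right)} = 4 \cdot 8 = 32$)
$V = 11500$
$R{\left(z \right)} = z^{2}$
$\frac{\left(18096 + 2366\right) \left(2359 - 6394\right)}{6270} + \frac{R{\left(g{\left(11,-6 \right)} \right)}}{V} = \frac{\left(18096 + 2366\right) \left(2359 - 6394\right)}{6270} + \frac{32^{2}}{11500} = 20462 \left(-4035\right) \frac{1}{6270} + 1024 \cdot \frac{1}{11500} = \left(-82564170\right) \frac{1}{6270} + \frac{256}{2875} = - \frac{2752139}{209} + \frac{256}{2875} = - \frac{7912346121}{600875}$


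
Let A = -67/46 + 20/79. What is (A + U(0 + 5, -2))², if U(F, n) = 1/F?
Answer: 332369361/330148900 ≈ 1.0067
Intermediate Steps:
A = -4373/3634 (A = -67*1/46 + 20*(1/79) = -67/46 + 20/79 = -4373/3634 ≈ -1.2034)
(A + U(0 + 5, -2))² = (-4373/3634 + 1/(0 + 5))² = (-4373/3634 + 1/5)² = (-4373/3634 + ⅕)² = (-18231/18170)² = 332369361/330148900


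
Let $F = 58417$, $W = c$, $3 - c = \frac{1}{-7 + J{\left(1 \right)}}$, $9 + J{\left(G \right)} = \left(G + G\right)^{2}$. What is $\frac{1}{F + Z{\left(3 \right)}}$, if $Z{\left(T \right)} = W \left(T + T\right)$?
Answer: $\frac{2}{116871} \approx 1.7113 \cdot 10^{-5}$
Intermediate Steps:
$J{\left(G \right)} = -9 + 4 G^{2}$ ($J{\left(G \right)} = -9 + \left(G + G\right)^{2} = -9 + \left(2 G\right)^{2} = -9 + 4 G^{2}$)
$c = \frac{37}{12}$ ($c = 3 - \frac{1}{-7 - \left(9 - 4 \cdot 1^{2}\right)} = 3 - \frac{1}{-7 + \left(-9 + 4 \cdot 1\right)} = 3 - \frac{1}{-7 + \left(-9 + 4\right)} = 3 - \frac{1}{-7 - 5} = 3 - \frac{1}{-12} = 3 - - \frac{1}{12} = 3 + \frac{1}{12} = \frac{37}{12} \approx 3.0833$)
$W = \frac{37}{12} \approx 3.0833$
$Z{\left(T \right)} = \frac{37 T}{6}$ ($Z{\left(T \right)} = \frac{37 \left(T + T\right)}{12} = \frac{37 \cdot 2 T}{12} = \frac{37 T}{6}$)
$\frac{1}{F + Z{\left(3 \right)}} = \frac{1}{58417 + \frac{37}{6} \cdot 3} = \frac{1}{58417 + \frac{37}{2}} = \frac{1}{\frac{116871}{2}} = \frac{2}{116871}$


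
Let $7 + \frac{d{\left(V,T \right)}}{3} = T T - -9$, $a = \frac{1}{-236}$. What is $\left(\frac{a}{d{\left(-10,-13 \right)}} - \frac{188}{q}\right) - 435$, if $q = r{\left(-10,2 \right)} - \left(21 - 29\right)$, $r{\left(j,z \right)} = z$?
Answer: $- \frac{274703297}{605340} \approx -453.8$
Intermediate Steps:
$a = - \frac{1}{236} \approx -0.0042373$
$d{\left(V,T \right)} = 6 + 3 T^{2}$ ($d{\left(V,T \right)} = -21 + 3 \left(T T - -9\right) = -21 + 3 \left(T^{2} + 9\right) = -21 + 3 \left(9 + T^{2}\right) = -21 + \left(27 + 3 T^{2}\right) = 6 + 3 T^{2}$)
$q = 10$ ($q = 2 - \left(21 - 29\right) = 2 - -8 = 2 + 8 = 10$)
$\left(\frac{a}{d{\left(-10,-13 \right)}} - \frac{188}{q}\right) - 435 = \left(- \frac{1}{236 \left(6 + 3 \left(-13\right)^{2}\right)} - \frac{188}{10}\right) - 435 = \left(- \frac{1}{236 \left(6 + 3 \cdot 169\right)} - \frac{94}{5}\right) - 435 = \left(- \frac{1}{236 \left(6 + 507\right)} - \frac{94}{5}\right) - 435 = \left(- \frac{1}{236 \cdot 513} - \frac{94}{5}\right) - 435 = \left(\left(- \frac{1}{236}\right) \frac{1}{513} - \frac{94}{5}\right) - 435 = \left(- \frac{1}{121068} - \frac{94}{5}\right) - 435 = - \frac{11380397}{605340} - 435 = - \frac{274703297}{605340}$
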